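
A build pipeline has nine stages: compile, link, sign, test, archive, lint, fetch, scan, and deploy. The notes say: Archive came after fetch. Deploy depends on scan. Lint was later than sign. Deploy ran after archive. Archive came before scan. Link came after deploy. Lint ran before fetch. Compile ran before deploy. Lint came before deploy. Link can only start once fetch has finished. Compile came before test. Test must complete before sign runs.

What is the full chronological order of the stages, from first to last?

compile, test, sign, lint, fetch, archive, scan, deploy, link

The constraints fix every adjacent pair, so only one ordering works:
compile → test → sign → lint → fetch → archive → scan → deploy → link.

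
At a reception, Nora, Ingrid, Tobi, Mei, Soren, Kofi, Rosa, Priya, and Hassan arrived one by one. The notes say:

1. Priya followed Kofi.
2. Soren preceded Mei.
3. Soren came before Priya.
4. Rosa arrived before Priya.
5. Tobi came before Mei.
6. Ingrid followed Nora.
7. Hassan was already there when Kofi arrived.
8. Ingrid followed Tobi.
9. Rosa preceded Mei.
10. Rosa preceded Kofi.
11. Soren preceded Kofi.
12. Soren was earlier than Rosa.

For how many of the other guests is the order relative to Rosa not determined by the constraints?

Forced before Rosa: Soren; forced after Rosa: Kofi, Mei, and Priya.
That leaves Hassan, Ingrid, Nora, and Tobi with no forced order relative to Rosa — 4.

4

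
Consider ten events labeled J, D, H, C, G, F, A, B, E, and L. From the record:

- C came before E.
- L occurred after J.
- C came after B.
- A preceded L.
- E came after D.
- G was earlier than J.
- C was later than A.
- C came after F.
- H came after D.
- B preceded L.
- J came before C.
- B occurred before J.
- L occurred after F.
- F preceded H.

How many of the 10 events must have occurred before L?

5

Directly stated before L: A, B, F, and J.
G reaches L via G → J → L.
That's A, B, F, G, and J — 5 in all.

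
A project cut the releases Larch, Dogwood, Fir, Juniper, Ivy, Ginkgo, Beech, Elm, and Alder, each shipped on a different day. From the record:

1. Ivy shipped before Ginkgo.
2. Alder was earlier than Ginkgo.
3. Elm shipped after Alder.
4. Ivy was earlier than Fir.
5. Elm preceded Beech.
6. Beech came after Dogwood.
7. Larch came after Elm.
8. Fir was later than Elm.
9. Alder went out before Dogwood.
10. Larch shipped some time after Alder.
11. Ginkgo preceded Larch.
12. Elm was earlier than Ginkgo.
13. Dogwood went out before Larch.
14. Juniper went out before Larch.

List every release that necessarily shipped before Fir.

Alder, Elm, Ivy

Directly stated before Fir: Elm and Ivy.
Alder reaches Fir via Alder → Elm → Fir.
No chain forces Ginkgo (or any of the others) ahead of Fir.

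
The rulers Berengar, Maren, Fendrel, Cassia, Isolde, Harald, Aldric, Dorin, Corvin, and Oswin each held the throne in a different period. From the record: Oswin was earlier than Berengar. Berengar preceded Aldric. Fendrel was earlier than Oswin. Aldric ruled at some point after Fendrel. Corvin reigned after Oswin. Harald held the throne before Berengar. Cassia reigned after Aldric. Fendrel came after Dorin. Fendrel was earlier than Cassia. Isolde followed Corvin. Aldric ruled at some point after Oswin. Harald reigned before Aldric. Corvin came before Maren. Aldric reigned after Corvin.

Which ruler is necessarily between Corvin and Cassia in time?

Tracing the constraints gives Corvin → Aldric → Cassia, so Aldric sits after Corvin and before Cassia.
No other ruler is forced both after Corvin and before Cassia.

Aldric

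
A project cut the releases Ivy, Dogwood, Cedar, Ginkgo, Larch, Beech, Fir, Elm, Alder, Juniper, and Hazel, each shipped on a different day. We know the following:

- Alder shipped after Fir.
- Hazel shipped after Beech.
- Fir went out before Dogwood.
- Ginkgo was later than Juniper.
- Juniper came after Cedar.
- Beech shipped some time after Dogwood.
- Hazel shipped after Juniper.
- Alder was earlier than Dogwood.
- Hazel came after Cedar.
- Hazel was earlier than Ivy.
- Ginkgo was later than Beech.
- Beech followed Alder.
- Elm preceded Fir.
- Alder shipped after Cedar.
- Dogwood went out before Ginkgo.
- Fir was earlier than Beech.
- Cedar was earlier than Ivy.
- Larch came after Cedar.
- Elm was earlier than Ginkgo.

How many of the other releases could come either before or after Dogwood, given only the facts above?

Forced before Dogwood: Alder, Cedar, Elm, and Fir; forced after Dogwood: Beech, Ginkgo, Hazel, and Ivy.
That leaves Juniper and Larch with no forced order relative to Dogwood — 2.

2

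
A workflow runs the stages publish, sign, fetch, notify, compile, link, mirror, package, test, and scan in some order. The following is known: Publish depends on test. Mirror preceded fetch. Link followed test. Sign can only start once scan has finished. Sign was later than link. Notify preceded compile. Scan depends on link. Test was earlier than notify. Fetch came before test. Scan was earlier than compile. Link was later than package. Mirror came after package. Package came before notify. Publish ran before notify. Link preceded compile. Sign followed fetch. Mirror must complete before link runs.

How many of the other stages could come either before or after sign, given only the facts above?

3

Forced before sign: fetch, link, mirror, package, scan, and test.
That leaves compile, notify, and publish with no forced order relative to sign — 3.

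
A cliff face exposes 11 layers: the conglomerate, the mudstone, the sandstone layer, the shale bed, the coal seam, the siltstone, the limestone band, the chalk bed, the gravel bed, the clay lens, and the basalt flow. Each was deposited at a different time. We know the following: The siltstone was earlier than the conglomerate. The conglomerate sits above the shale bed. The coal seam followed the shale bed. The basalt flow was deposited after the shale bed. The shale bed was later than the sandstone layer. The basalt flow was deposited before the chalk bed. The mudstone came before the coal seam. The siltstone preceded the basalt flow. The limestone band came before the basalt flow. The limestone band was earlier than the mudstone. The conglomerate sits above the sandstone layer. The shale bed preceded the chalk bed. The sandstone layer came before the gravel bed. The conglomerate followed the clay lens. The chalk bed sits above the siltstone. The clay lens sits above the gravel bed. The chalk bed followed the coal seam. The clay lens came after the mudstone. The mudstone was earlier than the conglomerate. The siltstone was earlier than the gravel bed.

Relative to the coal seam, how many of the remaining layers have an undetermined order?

Forced before the coal seam: the limestone band, the mudstone, the sandstone layer, and the shale bed; forced after the coal seam: the chalk bed.
That leaves the basalt flow, the clay lens, the conglomerate, the gravel bed, and the siltstone with no forced order relative to the coal seam — 5.

5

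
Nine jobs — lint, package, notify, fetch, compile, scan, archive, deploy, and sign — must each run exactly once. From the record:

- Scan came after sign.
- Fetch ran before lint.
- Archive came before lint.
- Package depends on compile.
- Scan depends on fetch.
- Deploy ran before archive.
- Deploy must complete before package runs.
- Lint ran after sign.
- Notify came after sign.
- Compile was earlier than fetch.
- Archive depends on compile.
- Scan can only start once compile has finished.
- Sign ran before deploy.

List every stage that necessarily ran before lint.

Directly stated before lint: archive, fetch, and sign.
Compile reaches lint via compile → fetch → lint.
Deploy reaches lint via deploy → archive → lint.
No chain forces scan (or any of the others) ahead of lint.

archive, compile, deploy, fetch, sign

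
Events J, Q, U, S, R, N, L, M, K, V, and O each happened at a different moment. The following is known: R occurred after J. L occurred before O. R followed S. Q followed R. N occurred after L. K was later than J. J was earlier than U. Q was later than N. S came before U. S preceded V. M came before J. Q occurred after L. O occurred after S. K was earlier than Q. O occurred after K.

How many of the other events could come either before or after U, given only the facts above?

7

Forced before U: J, M, and S.
That leaves K, L, N, O, Q, R, and V with no forced order relative to U — 7.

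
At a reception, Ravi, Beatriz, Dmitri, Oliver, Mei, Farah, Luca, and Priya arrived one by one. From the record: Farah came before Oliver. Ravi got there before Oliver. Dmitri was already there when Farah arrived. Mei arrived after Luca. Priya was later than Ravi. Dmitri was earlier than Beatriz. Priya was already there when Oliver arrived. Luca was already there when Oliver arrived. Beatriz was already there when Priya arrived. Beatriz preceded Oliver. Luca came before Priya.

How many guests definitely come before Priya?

Directly stated before Priya: Beatriz, Luca, and Ravi.
Dmitri reaches Priya via Dmitri → Beatriz → Priya.
No chain forces Oliver (or any of the others) ahead of Priya.
That's Beatriz, Dmitri, Luca, and Ravi — 4 in all.

4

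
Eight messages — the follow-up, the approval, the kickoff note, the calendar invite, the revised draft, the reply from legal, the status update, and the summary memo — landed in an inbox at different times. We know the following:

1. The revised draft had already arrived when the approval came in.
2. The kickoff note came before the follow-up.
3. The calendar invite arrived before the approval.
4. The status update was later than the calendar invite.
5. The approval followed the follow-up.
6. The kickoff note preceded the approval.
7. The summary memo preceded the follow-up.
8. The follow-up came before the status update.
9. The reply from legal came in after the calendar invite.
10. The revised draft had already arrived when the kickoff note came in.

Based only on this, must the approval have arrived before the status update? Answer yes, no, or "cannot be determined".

No chain of stated constraints runs from the approval to the status update, and none runs from the status update to the approval either.
So the relative order of the approval and the status update is not fixed by the given facts.

cannot be determined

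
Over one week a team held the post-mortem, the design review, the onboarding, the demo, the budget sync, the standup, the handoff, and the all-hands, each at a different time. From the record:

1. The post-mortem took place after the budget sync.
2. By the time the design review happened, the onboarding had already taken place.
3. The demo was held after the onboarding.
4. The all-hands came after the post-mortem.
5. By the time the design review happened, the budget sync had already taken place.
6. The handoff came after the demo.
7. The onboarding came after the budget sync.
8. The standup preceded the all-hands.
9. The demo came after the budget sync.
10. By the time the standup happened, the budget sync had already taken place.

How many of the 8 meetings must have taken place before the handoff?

Directly stated before the handoff: the demo.
The budget sync reaches the handoff via the budget sync → the demo → the handoff.
The onboarding reaches the handoff via the onboarding → the demo → the handoff.
No chain forces the all-hands (or any of the others) ahead of the handoff.
That's the budget sync, the demo, and the onboarding — 3 in all.

3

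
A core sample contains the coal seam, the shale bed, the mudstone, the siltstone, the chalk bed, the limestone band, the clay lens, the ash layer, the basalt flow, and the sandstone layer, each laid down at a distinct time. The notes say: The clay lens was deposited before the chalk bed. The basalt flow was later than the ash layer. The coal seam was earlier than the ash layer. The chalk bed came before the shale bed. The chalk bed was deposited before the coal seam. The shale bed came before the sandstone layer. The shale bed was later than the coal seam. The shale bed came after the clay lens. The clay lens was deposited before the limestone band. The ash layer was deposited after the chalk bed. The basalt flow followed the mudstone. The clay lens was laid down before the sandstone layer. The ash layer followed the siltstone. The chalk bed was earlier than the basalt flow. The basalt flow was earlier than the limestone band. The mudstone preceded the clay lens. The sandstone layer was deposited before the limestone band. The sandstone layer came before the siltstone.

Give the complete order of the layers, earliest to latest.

the mudstone, the clay lens, the chalk bed, the coal seam, the shale bed, the sandstone layer, the siltstone, the ash layer, the basalt flow, the limestone band

The constraints fix every adjacent pair, so only one ordering works:
the mudstone → the clay lens → the chalk bed → the coal seam → the shale bed → the sandstone layer → the siltstone → the ash layer → the basalt flow → the limestone band.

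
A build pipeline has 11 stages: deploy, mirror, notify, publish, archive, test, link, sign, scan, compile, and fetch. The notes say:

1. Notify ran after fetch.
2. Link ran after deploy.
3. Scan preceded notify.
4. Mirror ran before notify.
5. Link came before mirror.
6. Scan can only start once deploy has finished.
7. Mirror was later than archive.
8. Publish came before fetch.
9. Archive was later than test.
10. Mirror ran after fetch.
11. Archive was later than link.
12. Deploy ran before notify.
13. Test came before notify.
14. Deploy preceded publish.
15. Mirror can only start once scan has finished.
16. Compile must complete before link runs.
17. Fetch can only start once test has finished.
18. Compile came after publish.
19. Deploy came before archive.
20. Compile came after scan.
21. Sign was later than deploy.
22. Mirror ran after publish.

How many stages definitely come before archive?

Directly stated before archive: deploy, link, and test.
Compile reaches archive via compile → link → archive.
Publish reaches archive via publish → compile → link → archive.
Scan reaches archive via scan → compile → link → archive.
No chain forces fetch (or any of the others) ahead of archive.
That's compile, deploy, link, publish, scan, and test — 6 in all.

6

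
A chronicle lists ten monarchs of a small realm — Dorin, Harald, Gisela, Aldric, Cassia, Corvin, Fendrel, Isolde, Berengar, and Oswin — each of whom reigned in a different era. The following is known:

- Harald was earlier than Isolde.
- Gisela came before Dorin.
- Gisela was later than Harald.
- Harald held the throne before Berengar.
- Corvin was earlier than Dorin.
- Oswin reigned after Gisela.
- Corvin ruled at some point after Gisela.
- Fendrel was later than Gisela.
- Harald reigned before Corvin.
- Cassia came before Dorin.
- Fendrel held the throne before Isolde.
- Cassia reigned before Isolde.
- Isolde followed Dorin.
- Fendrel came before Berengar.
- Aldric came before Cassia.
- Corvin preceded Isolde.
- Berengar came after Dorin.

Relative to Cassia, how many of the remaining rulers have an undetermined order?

5

Forced before Cassia: Aldric; forced after Cassia: Berengar, Dorin, and Isolde.
That leaves Corvin, Fendrel, Gisela, Harald, and Oswin with no forced order relative to Cassia — 5.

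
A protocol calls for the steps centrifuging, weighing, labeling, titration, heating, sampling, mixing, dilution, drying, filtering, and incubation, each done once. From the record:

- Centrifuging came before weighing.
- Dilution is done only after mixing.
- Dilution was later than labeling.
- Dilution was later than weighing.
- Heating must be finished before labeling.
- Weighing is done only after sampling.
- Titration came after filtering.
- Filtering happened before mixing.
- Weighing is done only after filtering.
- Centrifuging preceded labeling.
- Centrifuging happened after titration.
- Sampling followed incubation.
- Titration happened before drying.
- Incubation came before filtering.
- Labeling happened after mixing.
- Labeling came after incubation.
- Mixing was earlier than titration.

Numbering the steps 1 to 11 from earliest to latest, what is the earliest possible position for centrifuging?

5

Filtering, incubation, mixing, and titration must all come before centrifuging — 4 forced predecessors.
Nothing else is forced ahead of centrifuging, so its earliest slot is position 4 + 1 = 5.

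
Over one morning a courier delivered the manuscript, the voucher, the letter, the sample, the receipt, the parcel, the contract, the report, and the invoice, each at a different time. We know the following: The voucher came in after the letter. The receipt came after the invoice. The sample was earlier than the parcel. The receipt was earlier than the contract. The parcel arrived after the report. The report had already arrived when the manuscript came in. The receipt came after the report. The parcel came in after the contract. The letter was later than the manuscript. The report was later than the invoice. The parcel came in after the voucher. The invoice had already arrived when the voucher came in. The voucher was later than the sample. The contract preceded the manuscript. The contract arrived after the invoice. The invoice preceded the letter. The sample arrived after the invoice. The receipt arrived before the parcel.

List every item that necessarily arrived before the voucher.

Directly stated before the voucher: the invoice, the letter, and the sample.
The contract reaches the voucher via the contract → the manuscript → the letter → the voucher.
The manuscript reaches the voucher via the manuscript → the letter → the voucher.
The receipt reaches the voucher via the receipt → the contract → the manuscript → the letter → the voucher.
Likewise the report reaches the voucher by chaining the stated constraints.
No chain forces the parcel ahead of the voucher.

the contract, the invoice, the letter, the manuscript, the receipt, the report, the sample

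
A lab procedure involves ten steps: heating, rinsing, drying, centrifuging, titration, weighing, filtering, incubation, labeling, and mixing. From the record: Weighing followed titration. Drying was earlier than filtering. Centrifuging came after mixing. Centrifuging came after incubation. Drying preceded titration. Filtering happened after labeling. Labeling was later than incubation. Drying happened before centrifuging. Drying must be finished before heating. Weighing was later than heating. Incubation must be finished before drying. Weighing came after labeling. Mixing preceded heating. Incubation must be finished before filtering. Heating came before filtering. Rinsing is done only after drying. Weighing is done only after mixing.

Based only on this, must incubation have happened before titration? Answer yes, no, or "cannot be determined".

Chain the constraints: incubation → drying → titration. Each link is directly stated, so incubation comes before titration.

yes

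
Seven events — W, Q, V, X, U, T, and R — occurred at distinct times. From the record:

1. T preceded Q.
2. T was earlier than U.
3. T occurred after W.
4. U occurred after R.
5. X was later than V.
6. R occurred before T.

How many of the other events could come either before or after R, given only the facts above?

3

Forced after R: Q, T, and U.
That leaves V, W, and X with no forced order relative to R — 3.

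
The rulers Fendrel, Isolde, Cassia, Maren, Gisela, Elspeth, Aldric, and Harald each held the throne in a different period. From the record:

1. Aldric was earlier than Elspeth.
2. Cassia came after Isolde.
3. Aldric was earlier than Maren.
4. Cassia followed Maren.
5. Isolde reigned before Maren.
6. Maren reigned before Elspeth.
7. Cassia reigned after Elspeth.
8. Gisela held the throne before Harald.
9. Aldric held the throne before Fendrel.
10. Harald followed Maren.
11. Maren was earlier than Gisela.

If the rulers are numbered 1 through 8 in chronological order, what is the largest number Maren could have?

4

Maren must come before Cassia, Elspeth, Gisela, and Harald — 4 rulers forced after them.
Everything else can be placed before Maren in some valid order, so Maren can sit as late as position 8 − 4 = 4.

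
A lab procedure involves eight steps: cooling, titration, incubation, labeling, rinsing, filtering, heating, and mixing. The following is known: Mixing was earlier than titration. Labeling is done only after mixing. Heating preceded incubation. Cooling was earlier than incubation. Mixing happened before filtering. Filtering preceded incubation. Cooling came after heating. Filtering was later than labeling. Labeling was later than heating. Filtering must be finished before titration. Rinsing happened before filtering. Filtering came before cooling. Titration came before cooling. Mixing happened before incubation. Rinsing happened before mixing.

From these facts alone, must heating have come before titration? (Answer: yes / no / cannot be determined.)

Chain the constraints: heating → labeling → filtering → titration. Each link is directly stated, so heating comes before titration.

yes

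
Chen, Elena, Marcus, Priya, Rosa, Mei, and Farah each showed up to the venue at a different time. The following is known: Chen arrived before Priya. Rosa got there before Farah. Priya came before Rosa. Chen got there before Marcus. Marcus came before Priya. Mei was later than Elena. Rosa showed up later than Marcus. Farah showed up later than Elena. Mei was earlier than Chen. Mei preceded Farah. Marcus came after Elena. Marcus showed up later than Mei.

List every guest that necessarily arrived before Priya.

Directly stated before Priya: Chen and Marcus.
Elena reaches Priya via Elena → Marcus → Priya.
Mei reaches Priya via Mei → Chen → Priya.

Chen, Elena, Marcus, Mei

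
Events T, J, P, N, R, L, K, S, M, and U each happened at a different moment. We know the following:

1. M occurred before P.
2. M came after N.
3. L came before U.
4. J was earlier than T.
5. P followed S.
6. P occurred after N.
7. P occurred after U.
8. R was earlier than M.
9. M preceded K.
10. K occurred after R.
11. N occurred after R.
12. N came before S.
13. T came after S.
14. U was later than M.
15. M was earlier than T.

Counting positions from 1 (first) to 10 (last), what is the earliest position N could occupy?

R must come before N — 1 forced predecessor.
Nothing else is forced ahead of N, so its earliest slot is position 1 + 1 = 2.

2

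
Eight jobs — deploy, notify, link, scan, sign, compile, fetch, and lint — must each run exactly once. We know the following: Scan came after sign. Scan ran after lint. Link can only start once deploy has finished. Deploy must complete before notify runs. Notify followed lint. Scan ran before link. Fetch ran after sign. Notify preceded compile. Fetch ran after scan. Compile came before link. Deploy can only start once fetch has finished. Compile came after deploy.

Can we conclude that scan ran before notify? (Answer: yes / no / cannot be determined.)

yes

Chain the constraints: scan → fetch → deploy → notify. Each link is directly stated, so scan comes before notify.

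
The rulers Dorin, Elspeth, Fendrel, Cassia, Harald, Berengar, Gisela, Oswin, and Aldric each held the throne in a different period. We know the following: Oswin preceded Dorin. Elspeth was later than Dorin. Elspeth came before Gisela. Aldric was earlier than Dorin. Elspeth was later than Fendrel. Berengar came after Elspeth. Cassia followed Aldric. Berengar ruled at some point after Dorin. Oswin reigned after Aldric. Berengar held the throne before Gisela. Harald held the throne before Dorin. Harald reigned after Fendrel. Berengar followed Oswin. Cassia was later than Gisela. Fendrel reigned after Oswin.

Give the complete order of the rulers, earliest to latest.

The constraints fix every adjacent pair, so only one ordering works:
Aldric → Oswin → Fendrel → Harald → Dorin → Elspeth → Berengar → Gisela → Cassia.

Aldric, Oswin, Fendrel, Harald, Dorin, Elspeth, Berengar, Gisela, Cassia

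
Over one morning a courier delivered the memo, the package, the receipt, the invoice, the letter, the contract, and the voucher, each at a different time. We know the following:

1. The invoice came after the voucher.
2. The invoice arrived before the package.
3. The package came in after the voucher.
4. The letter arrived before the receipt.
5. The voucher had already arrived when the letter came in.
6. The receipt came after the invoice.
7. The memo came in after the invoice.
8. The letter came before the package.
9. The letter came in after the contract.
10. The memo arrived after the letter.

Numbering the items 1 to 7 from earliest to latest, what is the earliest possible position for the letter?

3

The contract and the voucher must both come before the letter — 2 forced predecessors.
Nothing else is forced ahead of the letter, so its earliest slot is position 2 + 1 = 3.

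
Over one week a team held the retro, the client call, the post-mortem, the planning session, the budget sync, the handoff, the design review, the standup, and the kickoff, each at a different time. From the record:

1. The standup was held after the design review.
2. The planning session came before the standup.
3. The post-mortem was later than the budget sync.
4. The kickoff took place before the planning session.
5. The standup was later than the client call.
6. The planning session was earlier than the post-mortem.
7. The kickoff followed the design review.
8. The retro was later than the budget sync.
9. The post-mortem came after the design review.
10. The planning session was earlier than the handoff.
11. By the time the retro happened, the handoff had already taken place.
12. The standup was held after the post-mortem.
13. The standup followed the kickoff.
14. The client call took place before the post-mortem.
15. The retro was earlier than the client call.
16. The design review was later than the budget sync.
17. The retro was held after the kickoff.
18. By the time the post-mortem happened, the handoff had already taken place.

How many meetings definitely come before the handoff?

Directly stated before the handoff: the planning session.
The budget sync reaches the handoff via the budget sync → the design review → the kickoff → the planning session → the handoff.
The design review reaches the handoff via the design review → the kickoff → the planning session → the handoff.
The kickoff reaches the handoff via the kickoff → the planning session → the handoff.
That's the budget sync, the design review, the kickoff, and the planning session — 4 in all.

4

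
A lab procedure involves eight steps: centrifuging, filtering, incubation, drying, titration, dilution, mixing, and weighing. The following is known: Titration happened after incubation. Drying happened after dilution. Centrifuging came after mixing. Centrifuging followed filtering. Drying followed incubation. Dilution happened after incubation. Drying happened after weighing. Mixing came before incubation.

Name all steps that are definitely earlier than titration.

Directly stated before titration: incubation.
Mixing reaches titration via mixing → incubation → titration.
No chain forces dilution (or any of the others) ahead of titration.

incubation, mixing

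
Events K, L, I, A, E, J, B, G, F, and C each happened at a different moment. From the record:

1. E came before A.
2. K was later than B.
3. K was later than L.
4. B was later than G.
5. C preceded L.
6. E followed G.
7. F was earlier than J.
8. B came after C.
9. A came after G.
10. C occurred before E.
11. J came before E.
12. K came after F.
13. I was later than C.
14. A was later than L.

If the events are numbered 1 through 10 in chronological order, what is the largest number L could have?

L must come before A and K — 2 events forced after it.
Everything else can be placed before L in some valid order, so L can sit as late as position 10 − 2 = 8.

8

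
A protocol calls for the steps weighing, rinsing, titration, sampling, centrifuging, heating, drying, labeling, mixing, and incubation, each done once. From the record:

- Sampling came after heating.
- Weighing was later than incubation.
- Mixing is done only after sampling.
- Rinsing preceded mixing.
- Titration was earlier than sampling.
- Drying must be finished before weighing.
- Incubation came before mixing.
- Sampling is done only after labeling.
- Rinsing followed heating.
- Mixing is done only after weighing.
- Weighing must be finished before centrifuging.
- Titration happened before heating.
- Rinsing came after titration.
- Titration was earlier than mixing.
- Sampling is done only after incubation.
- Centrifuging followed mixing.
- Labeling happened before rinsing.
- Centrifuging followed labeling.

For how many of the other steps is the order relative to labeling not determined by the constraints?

Forced after labeling: centrifuging, mixing, rinsing, and sampling.
That leaves drying, heating, incubation, titration, and weighing with no forced order relative to labeling — 5.

5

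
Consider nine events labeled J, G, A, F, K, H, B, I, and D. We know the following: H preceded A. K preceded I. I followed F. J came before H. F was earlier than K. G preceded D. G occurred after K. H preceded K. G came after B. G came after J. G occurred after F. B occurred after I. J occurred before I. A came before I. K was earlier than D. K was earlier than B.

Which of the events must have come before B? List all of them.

A, F, H, I, J, K

Directly stated before B: I and K.
A reaches B via A → I → B.
F reaches B via F → K → B.
H reaches B via H → K → B.
Likewise J reaches B by chaining the stated constraints.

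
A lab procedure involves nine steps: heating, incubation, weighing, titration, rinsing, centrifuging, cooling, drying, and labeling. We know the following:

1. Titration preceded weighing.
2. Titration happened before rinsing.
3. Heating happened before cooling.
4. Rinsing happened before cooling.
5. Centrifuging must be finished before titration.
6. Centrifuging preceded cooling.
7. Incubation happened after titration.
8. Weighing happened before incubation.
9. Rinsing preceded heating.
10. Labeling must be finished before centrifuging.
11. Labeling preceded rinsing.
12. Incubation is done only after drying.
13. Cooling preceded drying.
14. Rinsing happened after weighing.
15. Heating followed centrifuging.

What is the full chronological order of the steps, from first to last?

labeling, centrifuging, titration, weighing, rinsing, heating, cooling, drying, incubation

The constraints fix every adjacent pair, so only one ordering works:
labeling → centrifuging → titration → weighing → rinsing → heating → cooling → drying → incubation.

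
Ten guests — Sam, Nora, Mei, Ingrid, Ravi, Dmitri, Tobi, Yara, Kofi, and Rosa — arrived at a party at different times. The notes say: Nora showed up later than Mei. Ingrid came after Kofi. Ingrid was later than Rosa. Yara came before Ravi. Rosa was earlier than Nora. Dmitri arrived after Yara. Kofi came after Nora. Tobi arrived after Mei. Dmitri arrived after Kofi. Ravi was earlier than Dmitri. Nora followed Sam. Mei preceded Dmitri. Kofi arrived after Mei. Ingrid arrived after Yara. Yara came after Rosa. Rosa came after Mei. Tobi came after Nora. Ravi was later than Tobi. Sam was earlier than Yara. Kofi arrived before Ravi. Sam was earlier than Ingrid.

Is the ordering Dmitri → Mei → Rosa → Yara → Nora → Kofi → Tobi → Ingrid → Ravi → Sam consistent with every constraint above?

no

The constraints require Sam before Yara, but in the proposed sequence Yara appears ahead of Sam. That one violation is enough.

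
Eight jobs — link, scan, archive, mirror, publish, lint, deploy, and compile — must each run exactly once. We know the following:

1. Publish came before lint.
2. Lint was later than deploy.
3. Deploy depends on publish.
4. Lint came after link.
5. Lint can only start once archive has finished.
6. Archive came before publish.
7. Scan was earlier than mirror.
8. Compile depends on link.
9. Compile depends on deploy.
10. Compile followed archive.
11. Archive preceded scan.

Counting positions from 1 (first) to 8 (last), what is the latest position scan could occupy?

7

Scan must come before mirror — 1 stage forced after it.
Everything else can be placed before scan in some valid order, so scan can sit as late as position 8 − 1 = 7.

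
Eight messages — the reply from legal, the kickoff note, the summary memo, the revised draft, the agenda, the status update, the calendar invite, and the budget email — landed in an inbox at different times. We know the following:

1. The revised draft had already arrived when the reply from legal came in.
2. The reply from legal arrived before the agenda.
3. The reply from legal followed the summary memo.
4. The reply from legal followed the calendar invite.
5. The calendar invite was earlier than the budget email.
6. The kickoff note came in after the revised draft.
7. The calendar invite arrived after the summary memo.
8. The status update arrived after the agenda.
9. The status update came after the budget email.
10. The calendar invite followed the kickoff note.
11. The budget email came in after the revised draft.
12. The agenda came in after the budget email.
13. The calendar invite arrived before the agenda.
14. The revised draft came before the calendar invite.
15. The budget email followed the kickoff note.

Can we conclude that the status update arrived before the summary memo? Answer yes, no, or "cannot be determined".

Tracing the constraints gives the summary memo → the calendar invite → the budget email → the status update, so the summary memo must come before the status update.
That means the status update cannot be before the summary memo.

no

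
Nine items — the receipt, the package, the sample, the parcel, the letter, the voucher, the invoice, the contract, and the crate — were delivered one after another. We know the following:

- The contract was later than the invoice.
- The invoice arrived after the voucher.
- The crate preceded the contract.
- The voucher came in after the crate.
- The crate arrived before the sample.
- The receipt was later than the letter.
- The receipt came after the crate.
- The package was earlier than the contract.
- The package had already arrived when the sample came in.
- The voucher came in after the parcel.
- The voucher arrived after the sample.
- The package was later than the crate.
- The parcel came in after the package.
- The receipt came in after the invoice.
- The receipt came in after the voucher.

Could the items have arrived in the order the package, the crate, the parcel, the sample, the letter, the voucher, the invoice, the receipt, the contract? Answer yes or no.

The constraints require the crate before the package, but in the proposed sequence the package appears ahead of the crate. That one violation is enough.

no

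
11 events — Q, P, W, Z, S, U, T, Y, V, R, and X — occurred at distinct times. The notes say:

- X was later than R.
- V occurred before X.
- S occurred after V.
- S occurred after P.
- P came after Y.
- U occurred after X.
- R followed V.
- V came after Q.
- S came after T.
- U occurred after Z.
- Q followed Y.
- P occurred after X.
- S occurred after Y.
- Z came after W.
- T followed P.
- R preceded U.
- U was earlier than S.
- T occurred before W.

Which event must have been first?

Y has a chain of constraints placing it before every other event, so Y must be first.

Y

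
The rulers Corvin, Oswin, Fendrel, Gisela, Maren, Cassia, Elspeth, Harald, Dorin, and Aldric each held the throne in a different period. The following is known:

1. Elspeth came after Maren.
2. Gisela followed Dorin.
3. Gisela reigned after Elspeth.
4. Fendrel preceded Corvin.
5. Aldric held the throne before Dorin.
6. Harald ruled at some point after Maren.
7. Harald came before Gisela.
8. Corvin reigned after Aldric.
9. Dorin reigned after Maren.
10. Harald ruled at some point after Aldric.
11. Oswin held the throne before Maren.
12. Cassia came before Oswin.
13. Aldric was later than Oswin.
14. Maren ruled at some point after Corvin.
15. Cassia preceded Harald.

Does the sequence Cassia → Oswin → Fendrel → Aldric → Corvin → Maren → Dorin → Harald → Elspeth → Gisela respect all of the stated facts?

Check each stated constraint against the proposed order — e.g. Aldric is ahead of Harald; Cassia is ahead of Harald. Every pair is in the required order; nothing is violated.

yes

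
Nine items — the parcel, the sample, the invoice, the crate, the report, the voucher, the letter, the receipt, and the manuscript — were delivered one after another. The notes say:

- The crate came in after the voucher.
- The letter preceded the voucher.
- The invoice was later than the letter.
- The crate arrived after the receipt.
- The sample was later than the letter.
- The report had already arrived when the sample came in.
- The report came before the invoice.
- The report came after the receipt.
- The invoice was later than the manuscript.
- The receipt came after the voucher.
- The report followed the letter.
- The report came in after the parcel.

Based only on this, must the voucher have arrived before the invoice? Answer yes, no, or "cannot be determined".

yes

Chain the constraints: the voucher → the receipt → the report → the invoice. Each link is directly stated, so the voucher comes before the invoice.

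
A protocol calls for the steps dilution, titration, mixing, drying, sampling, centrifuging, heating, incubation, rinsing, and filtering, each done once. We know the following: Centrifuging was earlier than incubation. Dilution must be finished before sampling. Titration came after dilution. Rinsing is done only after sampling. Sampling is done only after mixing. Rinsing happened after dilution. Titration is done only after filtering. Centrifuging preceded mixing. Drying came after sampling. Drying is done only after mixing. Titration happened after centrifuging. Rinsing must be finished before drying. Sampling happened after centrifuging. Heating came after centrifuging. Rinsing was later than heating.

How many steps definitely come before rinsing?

Directly stated before rinsing: dilution, heating, and sampling.
Centrifuging reaches rinsing via centrifuging → sampling → rinsing.
Mixing reaches rinsing via mixing → sampling → rinsing.
That's centrifuging, dilution, heating, mixing, and sampling — 5 in all.

5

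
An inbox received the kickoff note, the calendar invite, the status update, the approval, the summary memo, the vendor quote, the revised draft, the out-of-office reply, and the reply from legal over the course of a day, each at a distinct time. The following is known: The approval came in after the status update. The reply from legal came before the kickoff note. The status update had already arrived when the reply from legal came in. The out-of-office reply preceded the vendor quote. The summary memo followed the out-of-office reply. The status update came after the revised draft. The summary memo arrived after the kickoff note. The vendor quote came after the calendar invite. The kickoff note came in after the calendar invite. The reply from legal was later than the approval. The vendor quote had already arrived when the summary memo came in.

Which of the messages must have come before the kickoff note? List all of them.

the approval, the calendar invite, the reply from legal, the revised draft, the status update

Directly stated before the kickoff note: the calendar invite and the reply from legal.
The approval reaches the kickoff note via the approval → the reply from legal → the kickoff note.
The revised draft reaches the kickoff note via the revised draft → the status update → the reply from legal → the kickoff note.
The status update reaches the kickoff note via the status update → the reply from legal → the kickoff note.
No chain forces the summary memo (or any of the others) ahead of the kickoff note.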